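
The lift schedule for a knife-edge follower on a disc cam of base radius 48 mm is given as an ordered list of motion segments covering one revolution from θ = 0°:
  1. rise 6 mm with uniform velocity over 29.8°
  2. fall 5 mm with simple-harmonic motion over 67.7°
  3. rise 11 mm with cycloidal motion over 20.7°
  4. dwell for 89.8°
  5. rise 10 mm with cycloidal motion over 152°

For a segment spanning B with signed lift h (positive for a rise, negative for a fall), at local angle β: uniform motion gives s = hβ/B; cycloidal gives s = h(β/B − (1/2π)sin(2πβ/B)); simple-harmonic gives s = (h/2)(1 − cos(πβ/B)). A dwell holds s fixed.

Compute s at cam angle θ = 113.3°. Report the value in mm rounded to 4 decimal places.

seg 1 [0°–29.8°] uniform, h=6: full span → s += 6 → s = 6.0000
seg 2 [29.8°–97.5°] simple-harmonic, h=-5: full span → s += -5 → s = 1.0000
seg 3 [97.5°–118.2°] cycloidal, h=11: θ=113.3° here. β=15.8, B=20.7. 11·(0.7633 − sin(2π·0.7633)/(2π)) = 10.1407 → s = 11.1407

11.1407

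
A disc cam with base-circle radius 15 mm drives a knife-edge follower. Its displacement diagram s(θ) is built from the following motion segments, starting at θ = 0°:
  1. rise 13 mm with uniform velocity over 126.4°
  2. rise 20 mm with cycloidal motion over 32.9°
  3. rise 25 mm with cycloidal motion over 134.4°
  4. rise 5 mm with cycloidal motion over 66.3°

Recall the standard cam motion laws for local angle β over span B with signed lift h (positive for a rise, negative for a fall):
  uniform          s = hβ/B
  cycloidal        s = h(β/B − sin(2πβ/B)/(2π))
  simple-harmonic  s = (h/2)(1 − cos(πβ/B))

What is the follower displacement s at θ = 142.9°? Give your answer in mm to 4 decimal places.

seg 1 [0°–126.4°] uniform, h=13: full span → s += 13 → s = 13.0000
seg 2 [126.4°–159.3°] cycloidal, h=20: θ=142.9° here. β=16.5, B=32.9. 20·(0.5015 − sin(2π·0.5015)/(2π)) = 10.0608 → s = 23.0608

23.0608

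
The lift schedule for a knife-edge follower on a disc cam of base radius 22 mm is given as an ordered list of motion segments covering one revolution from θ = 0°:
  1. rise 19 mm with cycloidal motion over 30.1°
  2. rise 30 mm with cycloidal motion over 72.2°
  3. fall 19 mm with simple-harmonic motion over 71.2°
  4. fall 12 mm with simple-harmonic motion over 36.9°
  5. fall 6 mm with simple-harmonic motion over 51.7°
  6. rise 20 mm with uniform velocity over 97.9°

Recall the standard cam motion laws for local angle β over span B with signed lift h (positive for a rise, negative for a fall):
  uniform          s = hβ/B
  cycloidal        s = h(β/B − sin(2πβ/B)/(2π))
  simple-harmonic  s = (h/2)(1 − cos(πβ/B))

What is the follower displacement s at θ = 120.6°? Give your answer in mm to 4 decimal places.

seg 1 [0°–30.1°] cycloidal, h=19: full span → s += 19 → s = 19.0000
seg 2 [30.1°–102.3°] cycloidal, h=30: full span → s += 30 → s = 49.0000
seg 3 [102.3°–173.5°] simple-harmonic, h=-19: θ=120.6° here. β=18.3, B=71.2. -19/2·(1 − cos(π·0.2570)) = -2.9323 → s = 46.0677

46.0677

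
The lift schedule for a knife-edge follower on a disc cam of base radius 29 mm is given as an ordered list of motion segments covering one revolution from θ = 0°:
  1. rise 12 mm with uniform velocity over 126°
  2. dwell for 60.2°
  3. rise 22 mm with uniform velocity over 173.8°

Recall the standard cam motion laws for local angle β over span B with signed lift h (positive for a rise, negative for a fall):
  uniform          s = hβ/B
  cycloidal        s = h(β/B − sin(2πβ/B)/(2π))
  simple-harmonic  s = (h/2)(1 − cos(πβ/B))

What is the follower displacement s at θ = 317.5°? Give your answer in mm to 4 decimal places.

seg 1 [0°–126°] uniform, h=12: full span → s += 12 → s = 12.0000
seg 2 [126°–186.2°] dwell: s stays 12.0000
seg 3 [186.2°–360°] uniform, h=22: θ=317.5° here. β=131.3, B=173.8. 22·131.3/173.8 = 16.6203 → s = 28.6203

28.6203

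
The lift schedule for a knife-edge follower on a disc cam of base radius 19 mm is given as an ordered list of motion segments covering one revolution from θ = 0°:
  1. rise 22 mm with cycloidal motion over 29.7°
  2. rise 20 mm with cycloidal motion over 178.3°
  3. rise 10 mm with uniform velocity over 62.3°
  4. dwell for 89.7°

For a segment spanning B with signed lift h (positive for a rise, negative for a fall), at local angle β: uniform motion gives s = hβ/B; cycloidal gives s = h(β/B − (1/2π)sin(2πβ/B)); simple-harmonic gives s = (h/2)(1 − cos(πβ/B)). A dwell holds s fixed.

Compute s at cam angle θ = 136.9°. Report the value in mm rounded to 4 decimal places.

seg 1 [0°–29.7°] cycloidal, h=22: full span → s += 22 → s = 22.0000
seg 2 [29.7°–208°] cycloidal, h=20: θ=136.9° here. β=107.2, B=178.3. 20·(0.6012 − sin(2π·0.6012)/(2π)) = 13.9156 → s = 35.9156

35.9156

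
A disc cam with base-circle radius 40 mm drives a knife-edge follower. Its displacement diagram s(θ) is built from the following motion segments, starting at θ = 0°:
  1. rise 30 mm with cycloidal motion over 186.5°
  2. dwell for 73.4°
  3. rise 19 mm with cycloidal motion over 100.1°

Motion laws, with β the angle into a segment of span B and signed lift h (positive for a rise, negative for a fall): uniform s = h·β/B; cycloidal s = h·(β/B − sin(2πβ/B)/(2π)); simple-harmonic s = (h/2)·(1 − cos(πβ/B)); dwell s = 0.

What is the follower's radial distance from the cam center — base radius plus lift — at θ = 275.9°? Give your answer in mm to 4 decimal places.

seg 1 [0°–186.5°] cycloidal, h=30: full span → s += 30 → s = 30.0000
seg 2 [186.5°–259.9°] dwell: s stays 30.0000
seg 3 [259.9°–360°] cycloidal, h=19: θ=275.9° here. β=16, B=100.1. 19·(0.1598 − sin(2π·0.1598)/(2π)) = 0.4854 → s = 30.4854
radial distance = base radius + s = 40 + 30.4854 = 70.4854

70.4854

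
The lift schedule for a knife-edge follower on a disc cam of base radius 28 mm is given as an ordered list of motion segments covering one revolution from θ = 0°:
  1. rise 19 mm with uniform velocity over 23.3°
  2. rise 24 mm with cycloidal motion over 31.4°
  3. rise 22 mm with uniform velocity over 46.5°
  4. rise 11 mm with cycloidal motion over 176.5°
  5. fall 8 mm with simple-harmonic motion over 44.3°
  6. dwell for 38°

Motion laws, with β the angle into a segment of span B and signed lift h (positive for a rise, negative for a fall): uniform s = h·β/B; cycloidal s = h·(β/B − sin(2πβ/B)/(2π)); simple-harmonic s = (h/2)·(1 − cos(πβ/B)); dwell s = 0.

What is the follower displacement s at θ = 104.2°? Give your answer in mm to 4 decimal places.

seg 1 [0°–23.3°] uniform, h=19: full span → s += 19 → s = 19.0000
seg 2 [23.3°–54.7°] cycloidal, h=24: full span → s += 24 → s = 43.0000
seg 3 [54.7°–101.2°] uniform, h=22: full span → s += 22 → s = 65.0000
seg 4 [101.2°–277.7°] cycloidal, h=11: θ=104.2° here. β=3, B=176.5. 11·(0.0170 − sin(2π·0.0170)/(2π)) = 0.0004 → s = 65.0004

65.0004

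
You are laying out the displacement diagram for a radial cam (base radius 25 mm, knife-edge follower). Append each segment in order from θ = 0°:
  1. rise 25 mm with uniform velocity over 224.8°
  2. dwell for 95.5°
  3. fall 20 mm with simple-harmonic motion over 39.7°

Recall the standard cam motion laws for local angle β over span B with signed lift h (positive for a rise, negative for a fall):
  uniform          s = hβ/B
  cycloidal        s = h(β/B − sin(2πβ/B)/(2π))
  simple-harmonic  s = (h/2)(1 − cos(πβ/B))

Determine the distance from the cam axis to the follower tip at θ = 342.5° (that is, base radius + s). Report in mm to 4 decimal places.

seg 1 [0°–224.8°] uniform, h=25: full span → s += 25 → s = 25.0000
seg 2 [224.8°–320.3°] dwell: s stays 25.0000
seg 3 [320.3°–360°] simple-harmonic, h=-20: θ=342.5° here. β=22.2, B=39.7. -20/2·(1 − cos(π·0.5592)) = -11.8489 → s = 13.1511
radial distance = base radius + s = 25 + 13.1511 = 38.1511

38.1511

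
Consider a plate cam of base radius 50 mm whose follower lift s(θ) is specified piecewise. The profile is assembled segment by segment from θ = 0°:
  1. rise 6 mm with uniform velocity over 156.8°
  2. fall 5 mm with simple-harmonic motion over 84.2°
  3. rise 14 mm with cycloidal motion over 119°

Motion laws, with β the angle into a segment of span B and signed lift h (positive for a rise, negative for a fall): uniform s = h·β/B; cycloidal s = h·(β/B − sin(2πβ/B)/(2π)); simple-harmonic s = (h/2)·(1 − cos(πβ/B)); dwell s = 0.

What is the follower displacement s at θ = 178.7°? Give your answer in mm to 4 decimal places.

seg 1 [0°–156.8°] uniform, h=6: full span → s += 6 → s = 6.0000
seg 2 [156.8°–241°] simple-harmonic, h=-5: θ=178.7° here. β=21.9, B=84.2. -5/2·(1 − cos(π·0.2601)) = -0.7892 → s = 5.2108

5.2108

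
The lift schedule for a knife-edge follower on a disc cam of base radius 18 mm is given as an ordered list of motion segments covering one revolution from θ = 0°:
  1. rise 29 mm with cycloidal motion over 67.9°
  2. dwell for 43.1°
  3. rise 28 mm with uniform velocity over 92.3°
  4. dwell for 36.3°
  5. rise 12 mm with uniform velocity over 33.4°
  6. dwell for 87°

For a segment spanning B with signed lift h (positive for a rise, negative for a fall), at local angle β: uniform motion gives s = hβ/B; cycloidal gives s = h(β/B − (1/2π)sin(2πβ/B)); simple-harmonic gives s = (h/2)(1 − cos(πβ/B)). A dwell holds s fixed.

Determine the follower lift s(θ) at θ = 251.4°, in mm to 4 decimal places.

seg 1 [0°–67.9°] cycloidal, h=29: full span → s += 29 → s = 29.0000
seg 2 [67.9°–111°] dwell: s stays 29.0000
seg 3 [111°–203.3°] uniform, h=28: full span → s += 28 → s = 57.0000
seg 4 [203.3°–239.6°] dwell: s stays 57.0000
seg 5 [239.6°–273°] uniform, h=12: θ=251.4° here. β=11.8, B=33.4. 12·11.8/33.4 = 4.2395 → s = 61.2395

61.2395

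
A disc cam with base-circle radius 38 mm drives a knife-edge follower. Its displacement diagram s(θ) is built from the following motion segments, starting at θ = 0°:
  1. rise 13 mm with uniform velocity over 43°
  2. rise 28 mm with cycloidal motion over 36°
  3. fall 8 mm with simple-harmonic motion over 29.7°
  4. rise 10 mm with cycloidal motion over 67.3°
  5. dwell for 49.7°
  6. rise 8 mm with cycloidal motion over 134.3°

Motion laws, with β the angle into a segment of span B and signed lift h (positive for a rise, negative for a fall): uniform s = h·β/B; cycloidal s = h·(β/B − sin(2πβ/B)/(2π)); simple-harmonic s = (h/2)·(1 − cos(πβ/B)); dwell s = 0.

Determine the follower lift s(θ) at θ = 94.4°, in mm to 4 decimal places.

seg 1 [0°–43°] uniform, h=13: full span → s += 13 → s = 13.0000
seg 2 [43°–79°] cycloidal, h=28: full span → s += 28 → s = 41.0000
seg 3 [79°–108.7°] simple-harmonic, h=-8: θ=94.4° here. β=15.4, B=29.7. -8/2·(1 − cos(π·0.5185)) = -4.2326 → s = 36.7674

36.7674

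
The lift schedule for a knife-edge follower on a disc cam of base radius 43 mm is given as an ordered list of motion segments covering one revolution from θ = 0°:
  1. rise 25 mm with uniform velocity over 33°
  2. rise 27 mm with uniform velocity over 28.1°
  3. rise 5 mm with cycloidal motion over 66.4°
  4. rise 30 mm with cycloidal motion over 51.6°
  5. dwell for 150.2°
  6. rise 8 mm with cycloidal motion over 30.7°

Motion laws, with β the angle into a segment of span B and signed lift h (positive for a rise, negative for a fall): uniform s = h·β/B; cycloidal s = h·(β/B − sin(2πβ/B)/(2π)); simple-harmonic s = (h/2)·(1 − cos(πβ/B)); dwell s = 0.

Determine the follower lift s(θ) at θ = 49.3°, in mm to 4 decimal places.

seg 1 [0°–33°] uniform, h=25: full span → s += 25 → s = 25.0000
seg 2 [33°–61.1°] uniform, h=27: θ=49.3° here. β=16.3, B=28.1. 27·16.3/28.1 = 15.6619 → s = 40.6619

40.6619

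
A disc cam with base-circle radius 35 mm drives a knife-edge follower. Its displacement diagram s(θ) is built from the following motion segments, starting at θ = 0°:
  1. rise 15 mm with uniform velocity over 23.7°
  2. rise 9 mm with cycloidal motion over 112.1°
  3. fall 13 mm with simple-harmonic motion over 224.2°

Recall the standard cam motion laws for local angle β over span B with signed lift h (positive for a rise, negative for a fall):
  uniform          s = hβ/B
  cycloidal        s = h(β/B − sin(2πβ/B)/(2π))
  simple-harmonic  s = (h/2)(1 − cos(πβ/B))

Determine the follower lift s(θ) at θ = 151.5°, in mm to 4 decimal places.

seg 1 [0°–23.7°] uniform, h=15: full span → s += 15 → s = 15.0000
seg 2 [23.7°–135.8°] cycloidal, h=9: full span → s += 9 → s = 24.0000
seg 3 [135.8°–360°] simple-harmonic, h=-13: θ=151.5° here. β=15.7, B=224.2. -13/2·(1 − cos(π·0.0700)) = -0.1567 → s = 23.8433

23.8433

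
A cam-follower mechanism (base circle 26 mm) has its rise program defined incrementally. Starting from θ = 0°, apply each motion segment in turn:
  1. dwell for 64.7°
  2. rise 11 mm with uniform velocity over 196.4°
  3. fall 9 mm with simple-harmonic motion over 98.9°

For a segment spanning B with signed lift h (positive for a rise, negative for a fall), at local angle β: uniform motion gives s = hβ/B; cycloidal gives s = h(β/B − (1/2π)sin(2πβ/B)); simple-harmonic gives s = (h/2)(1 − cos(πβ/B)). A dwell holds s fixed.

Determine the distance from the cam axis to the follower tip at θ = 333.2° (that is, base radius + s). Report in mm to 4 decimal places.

seg 1 [0°–64.7°] dwell: s stays 0.0000
seg 2 [64.7°–261.1°] uniform, h=11: full span → s += 11 → s = 11.0000
seg 3 [261.1°–360°] simple-harmonic, h=-9: θ=333.2° here. β=72.1, B=98.9. -9/2·(1 − cos(π·0.7290)) = -7.4655 → s = 3.5345
radial distance = base radius + s = 26 + 3.5345 = 29.5345

29.5345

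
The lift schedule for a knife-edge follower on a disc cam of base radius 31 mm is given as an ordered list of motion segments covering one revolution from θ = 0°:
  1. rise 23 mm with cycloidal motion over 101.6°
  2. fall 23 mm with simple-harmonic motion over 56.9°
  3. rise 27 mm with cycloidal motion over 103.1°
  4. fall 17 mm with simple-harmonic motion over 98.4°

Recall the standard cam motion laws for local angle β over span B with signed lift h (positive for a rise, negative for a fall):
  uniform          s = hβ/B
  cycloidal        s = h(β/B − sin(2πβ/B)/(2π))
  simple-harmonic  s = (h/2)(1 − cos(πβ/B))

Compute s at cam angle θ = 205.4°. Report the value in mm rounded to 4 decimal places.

seg 1 [0°–101.6°] cycloidal, h=23: full span → s += 23 → s = 23.0000
seg 2 [101.6°–158.5°] simple-harmonic, h=-23: full span → s += -23 → s = 0.0000
seg 3 [158.5°–261.6°] cycloidal, h=27: θ=205.4° here. β=46.9, B=103.1. 27·(0.4549 − sin(2π·0.4549)/(2π)) = 11.0807 → s = 11.0807

11.0807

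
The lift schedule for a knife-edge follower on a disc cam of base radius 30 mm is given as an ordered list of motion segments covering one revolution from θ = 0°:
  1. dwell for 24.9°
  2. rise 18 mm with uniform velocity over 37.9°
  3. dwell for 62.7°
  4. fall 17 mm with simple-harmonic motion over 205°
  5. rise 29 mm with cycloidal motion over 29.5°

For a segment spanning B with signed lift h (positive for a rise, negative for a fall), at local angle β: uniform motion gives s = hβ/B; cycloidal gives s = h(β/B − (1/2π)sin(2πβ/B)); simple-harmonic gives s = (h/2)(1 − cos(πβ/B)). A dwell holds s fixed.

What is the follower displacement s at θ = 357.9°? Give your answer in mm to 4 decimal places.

seg 1 [0°–24.9°] dwell: s stays 0.0000
seg 2 [24.9°–62.8°] uniform, h=18: full span → s += 18 → s = 18.0000
seg 3 [62.8°–125.5°] dwell: s stays 18.0000
seg 4 [125.5°–330.5°] simple-harmonic, h=-17: full span → s += -17 → s = 1.0000
seg 5 [330.5°–360°] cycloidal, h=29: θ=357.9° here. β=27.4, B=29.5. 29·(0.9288 − sin(2π·0.9288)/(2π)) = 28.9319 → s = 29.9319

29.9319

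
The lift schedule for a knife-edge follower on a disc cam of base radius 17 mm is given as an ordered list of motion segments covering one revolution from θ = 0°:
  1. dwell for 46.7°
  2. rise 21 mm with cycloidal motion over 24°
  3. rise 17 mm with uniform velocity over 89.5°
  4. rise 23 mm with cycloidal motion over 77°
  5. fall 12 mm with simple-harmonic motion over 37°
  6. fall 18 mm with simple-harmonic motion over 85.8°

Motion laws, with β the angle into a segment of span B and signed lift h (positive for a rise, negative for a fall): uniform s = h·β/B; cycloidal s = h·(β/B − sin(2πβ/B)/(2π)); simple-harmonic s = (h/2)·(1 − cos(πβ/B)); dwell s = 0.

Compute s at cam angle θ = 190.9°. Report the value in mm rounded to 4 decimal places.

seg 1 [0°–46.7°] dwell: s stays 0.0000
seg 2 [46.7°–70.7°] cycloidal, h=21: full span → s += 21 → s = 21.0000
seg 3 [70.7°–160.2°] uniform, h=17: full span → s += 17 → s = 38.0000
seg 4 [160.2°–237.2°] cycloidal, h=23: θ=190.9° here. β=30.7, B=77. 23·(0.3987 − sin(2π·0.3987)/(2π)) = 6.9944 → s = 44.9944

44.9944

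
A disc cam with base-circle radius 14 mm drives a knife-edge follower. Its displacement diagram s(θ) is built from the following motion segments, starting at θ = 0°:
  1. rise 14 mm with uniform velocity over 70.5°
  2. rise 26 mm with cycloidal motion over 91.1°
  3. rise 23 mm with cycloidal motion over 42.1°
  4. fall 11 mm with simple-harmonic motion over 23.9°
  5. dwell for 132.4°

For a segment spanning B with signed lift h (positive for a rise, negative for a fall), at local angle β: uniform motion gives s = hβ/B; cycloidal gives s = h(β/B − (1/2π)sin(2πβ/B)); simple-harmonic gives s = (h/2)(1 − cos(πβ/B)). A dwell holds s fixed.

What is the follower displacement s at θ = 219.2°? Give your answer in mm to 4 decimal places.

seg 1 [0°–70.5°] uniform, h=14: full span → s += 14 → s = 14.0000
seg 2 [70.5°–161.6°] cycloidal, h=26: full span → s += 26 → s = 40.0000
seg 3 [161.6°–203.7°] cycloidal, h=23: full span → s += 23 → s = 63.0000
seg 4 [203.7°–227.6°] simple-harmonic, h=-11: θ=219.2° here. β=15.5, B=23.9. -11/2·(1 − cos(π·0.6485)) = -7.9744 → s = 55.0256

55.0256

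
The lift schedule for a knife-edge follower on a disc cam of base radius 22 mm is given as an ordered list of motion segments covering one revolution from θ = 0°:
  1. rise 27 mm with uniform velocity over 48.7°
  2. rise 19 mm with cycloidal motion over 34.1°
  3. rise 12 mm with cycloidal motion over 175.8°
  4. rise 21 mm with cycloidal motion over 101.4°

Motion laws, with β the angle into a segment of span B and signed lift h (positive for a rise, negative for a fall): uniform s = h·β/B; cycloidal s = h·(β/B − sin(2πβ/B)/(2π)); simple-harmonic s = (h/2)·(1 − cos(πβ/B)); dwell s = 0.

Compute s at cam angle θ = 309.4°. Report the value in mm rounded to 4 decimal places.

seg 1 [0°–48.7°] uniform, h=27: full span → s += 27 → s = 27.0000
seg 2 [48.7°–82.8°] cycloidal, h=19: full span → s += 19 → s = 46.0000
seg 3 [82.8°–258.6°] cycloidal, h=12: full span → s += 12 → s = 58.0000
seg 4 [258.6°–360°] cycloidal, h=21: θ=309.4° here. β=50.8, B=101.4. 21·(0.5010 − sin(2π·0.5010)/(2π)) = 10.5414 → s = 68.5414

68.5414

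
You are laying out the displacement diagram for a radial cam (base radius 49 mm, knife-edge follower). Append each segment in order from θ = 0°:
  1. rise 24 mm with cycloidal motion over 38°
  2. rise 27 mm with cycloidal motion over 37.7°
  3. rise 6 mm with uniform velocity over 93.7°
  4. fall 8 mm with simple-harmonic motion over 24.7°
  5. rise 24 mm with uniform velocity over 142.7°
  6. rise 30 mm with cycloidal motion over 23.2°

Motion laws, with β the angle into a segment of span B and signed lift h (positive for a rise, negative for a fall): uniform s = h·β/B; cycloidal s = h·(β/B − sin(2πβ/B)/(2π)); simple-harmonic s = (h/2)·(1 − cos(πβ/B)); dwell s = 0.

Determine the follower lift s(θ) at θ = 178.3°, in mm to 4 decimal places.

seg 1 [0°–38°] cycloidal, h=24: full span → s += 24 → s = 24.0000
seg 2 [38°–75.7°] cycloidal, h=27: full span → s += 27 → s = 51.0000
seg 3 [75.7°–169.4°] uniform, h=6: full span → s += 6 → s = 57.0000
seg 4 [169.4°–194.1°] simple-harmonic, h=-8: θ=178.3° here. β=8.9, B=24.7. -8/2·(1 − cos(π·0.3603)) = -2.3006 → s = 54.6994

54.6994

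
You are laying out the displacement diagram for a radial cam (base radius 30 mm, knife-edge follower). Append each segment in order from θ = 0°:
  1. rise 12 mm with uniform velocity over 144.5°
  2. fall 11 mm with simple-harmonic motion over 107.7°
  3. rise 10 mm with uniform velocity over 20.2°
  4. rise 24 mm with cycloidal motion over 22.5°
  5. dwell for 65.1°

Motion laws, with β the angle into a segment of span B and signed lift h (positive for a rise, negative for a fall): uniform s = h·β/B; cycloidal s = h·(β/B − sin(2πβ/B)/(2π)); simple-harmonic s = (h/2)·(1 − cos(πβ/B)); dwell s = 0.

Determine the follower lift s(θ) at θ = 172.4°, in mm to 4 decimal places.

seg 1 [0°–144.5°] uniform, h=12: full span → s += 12 → s = 12.0000
seg 2 [144.5°–252.2°] simple-harmonic, h=-11: θ=172.4° here. β=27.9, B=107.7. -11/2·(1 − cos(π·0.2591)) = -1.7231 → s = 10.2769

10.2769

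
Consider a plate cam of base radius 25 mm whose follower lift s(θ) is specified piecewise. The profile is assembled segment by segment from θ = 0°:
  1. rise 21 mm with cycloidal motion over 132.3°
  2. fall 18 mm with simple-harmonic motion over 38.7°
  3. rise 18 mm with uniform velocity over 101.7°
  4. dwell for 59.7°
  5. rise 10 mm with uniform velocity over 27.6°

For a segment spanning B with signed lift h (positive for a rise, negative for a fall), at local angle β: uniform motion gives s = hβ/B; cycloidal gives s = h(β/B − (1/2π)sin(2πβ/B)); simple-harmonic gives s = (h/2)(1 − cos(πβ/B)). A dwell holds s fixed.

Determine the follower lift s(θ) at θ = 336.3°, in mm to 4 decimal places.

seg 1 [0°–132.3°] cycloidal, h=21: full span → s += 21 → s = 21.0000
seg 2 [132.3°–171°] simple-harmonic, h=-18: full span → s += -18 → s = 3.0000
seg 3 [171°–272.7°] uniform, h=18: full span → s += 18 → s = 21.0000
seg 4 [272.7°–332.4°] dwell: s stays 21.0000
seg 5 [332.4°–360°] uniform, h=10: θ=336.3° here. β=3.9, B=27.6. 10·3.9/27.6 = 1.4130 → s = 22.4130

22.4130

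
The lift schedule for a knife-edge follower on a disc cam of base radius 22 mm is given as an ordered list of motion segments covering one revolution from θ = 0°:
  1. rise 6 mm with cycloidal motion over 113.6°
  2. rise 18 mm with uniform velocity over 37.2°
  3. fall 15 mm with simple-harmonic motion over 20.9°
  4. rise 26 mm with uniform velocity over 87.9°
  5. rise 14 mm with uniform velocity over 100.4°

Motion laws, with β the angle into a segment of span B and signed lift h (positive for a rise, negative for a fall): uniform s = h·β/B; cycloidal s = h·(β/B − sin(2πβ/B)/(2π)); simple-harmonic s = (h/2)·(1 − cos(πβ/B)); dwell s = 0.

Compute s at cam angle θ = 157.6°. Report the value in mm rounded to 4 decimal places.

seg 1 [0°–113.6°] cycloidal, h=6: full span → s += 6 → s = 6.0000
seg 2 [113.6°–150.8°] uniform, h=18: full span → s += 18 → s = 24.0000
seg 3 [150.8°–171.7°] simple-harmonic, h=-15: θ=157.6° here. β=6.8, B=20.9. -15/2·(1 − cos(π·0.3254)) = -3.5885 → s = 20.4115

20.4115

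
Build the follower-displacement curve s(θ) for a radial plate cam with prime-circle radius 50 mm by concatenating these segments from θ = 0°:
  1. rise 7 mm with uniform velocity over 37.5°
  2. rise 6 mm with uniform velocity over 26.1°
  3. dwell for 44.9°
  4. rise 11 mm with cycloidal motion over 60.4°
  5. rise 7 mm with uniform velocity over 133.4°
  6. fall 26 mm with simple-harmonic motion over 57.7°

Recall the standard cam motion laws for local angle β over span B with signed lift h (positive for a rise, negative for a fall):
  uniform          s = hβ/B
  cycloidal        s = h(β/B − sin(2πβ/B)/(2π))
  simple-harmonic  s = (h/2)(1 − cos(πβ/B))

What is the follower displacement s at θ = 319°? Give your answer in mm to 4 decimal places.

seg 1 [0°–37.5°] uniform, h=7: full span → s += 7 → s = 7.0000
seg 2 [37.5°–63.6°] uniform, h=6: full span → s += 6 → s = 13.0000
seg 3 [63.6°–108.5°] dwell: s stays 13.0000
seg 4 [108.5°–168.9°] cycloidal, h=11: full span → s += 11 → s = 24.0000
seg 5 [168.9°–302.3°] uniform, h=7: full span → s += 7 → s = 31.0000
seg 6 [302.3°–360°] simple-harmonic, h=-26: θ=319° here. β=16.7, B=57.7. -26/2·(1 − cos(π·0.2894)) = -5.0138 → s = 25.9862

25.9862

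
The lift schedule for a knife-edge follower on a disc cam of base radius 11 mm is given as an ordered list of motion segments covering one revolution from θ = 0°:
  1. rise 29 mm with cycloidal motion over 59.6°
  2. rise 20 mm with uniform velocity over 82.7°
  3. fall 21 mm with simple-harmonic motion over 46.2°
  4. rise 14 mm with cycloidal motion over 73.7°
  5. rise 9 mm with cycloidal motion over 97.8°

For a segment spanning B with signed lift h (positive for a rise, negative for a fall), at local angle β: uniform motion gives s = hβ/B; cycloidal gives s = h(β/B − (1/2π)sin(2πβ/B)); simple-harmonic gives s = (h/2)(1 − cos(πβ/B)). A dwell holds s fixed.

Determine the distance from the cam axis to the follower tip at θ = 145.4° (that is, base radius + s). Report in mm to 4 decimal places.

seg 1 [0°–59.6°] cycloidal, h=29: full span → s += 29 → s = 29.0000
seg 2 [59.6°–142.3°] uniform, h=20: full span → s += 20 → s = 49.0000
seg 3 [142.3°–188.5°] simple-harmonic, h=-21: θ=145.4° here. β=3.1, B=46.2. -21/2·(1 − cos(π·0.0671)) = -0.2324 → s = 48.7676
radial distance = base radius + s = 11 + 48.7676 = 59.7676

59.7676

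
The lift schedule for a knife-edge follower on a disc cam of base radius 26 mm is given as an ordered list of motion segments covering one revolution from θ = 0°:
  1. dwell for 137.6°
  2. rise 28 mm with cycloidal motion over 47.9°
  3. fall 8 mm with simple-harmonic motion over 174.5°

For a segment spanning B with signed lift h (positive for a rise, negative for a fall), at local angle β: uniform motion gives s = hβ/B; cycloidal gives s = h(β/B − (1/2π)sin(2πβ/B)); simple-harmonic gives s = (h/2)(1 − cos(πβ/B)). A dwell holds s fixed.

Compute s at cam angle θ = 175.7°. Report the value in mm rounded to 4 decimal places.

seg 1 [0°–137.6°] dwell: s stays 0.0000
seg 2 [137.6°–185.5°] cycloidal, h=28: θ=175.7° here. β=38.1, B=47.9. 28·(0.7954 − sin(2π·0.7954)/(2π)) = 26.5476 → s = 26.5476

26.5476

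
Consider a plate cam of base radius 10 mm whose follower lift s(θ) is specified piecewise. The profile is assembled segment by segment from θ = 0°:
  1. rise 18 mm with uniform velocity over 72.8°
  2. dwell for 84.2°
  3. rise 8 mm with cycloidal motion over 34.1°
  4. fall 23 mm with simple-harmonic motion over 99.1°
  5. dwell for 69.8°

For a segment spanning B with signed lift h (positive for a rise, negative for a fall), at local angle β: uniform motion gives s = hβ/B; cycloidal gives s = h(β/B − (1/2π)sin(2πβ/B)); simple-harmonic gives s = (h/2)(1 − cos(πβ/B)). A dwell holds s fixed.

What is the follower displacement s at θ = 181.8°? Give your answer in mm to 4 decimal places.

seg 1 [0°–72.8°] uniform, h=18: full span → s += 18 → s = 18.0000
seg 2 [72.8°–157°] dwell: s stays 18.0000
seg 3 [157°–191.1°] cycloidal, h=8: θ=181.8° here. β=24.8, B=34.1. 8·(0.7273 − sin(2π·0.7273)/(2π)) = 7.0785 → s = 25.0785

25.0785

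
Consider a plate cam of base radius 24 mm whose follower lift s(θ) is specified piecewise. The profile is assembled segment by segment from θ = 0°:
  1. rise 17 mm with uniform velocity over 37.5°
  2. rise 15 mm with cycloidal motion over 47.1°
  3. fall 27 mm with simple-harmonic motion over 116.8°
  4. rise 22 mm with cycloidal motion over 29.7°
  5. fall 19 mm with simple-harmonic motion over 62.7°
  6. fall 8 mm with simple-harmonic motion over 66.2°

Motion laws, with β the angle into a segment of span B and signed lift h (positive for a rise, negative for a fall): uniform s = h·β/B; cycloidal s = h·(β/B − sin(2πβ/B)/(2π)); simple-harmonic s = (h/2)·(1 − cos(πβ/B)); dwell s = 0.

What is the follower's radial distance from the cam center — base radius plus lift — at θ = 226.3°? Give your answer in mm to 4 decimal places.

seg 1 [0°–37.5°] uniform, h=17: full span → s += 17 → s = 17.0000
seg 2 [37.5°–84.6°] cycloidal, h=15: full span → s += 15 → s = 32.0000
seg 3 [84.6°–201.4°] simple-harmonic, h=-27: full span → s += -27 → s = 5.0000
seg 4 [201.4°–231.1°] cycloidal, h=22: θ=226.3° here. β=24.9, B=29.7. 22·(0.8384 − sin(2π·0.8384)/(2π)) = 21.4197 → s = 26.4197
radial distance = base radius + s = 24 + 26.4197 = 50.4197

50.4197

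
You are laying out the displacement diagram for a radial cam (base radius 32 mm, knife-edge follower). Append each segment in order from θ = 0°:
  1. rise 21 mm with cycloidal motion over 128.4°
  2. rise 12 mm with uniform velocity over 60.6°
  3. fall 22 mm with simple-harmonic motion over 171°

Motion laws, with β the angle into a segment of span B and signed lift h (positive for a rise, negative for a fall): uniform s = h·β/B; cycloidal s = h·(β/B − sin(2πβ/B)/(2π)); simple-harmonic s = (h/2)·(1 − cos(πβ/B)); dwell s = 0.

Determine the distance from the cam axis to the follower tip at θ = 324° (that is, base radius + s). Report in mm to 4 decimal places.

seg 1 [0°–128.4°] cycloidal, h=21: full span → s += 21 → s = 21.0000
seg 2 [128.4°–189°] uniform, h=12: full span → s += 12 → s = 33.0000
seg 3 [189°–360°] simple-harmonic, h=-22: θ=324° here. β=135, B=171. -22/2·(1 − cos(π·0.7895)) = -19.6805 → s = 13.3195
radial distance = base radius + s = 32 + 13.3195 = 45.3195

45.3195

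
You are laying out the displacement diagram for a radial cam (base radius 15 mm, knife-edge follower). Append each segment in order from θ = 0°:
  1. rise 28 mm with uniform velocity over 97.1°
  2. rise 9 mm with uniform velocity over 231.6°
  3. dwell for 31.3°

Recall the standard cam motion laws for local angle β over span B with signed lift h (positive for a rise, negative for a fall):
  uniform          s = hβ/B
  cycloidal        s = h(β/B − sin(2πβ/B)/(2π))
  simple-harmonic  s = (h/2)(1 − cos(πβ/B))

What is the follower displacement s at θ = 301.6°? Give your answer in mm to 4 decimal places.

seg 1 [0°–97.1°] uniform, h=28: full span → s += 28 → s = 28.0000
seg 2 [97.1°–328.7°] uniform, h=9: θ=301.6° here. β=204.5, B=231.6. 9·204.5/231.6 = 7.9469 → s = 35.9469

35.9469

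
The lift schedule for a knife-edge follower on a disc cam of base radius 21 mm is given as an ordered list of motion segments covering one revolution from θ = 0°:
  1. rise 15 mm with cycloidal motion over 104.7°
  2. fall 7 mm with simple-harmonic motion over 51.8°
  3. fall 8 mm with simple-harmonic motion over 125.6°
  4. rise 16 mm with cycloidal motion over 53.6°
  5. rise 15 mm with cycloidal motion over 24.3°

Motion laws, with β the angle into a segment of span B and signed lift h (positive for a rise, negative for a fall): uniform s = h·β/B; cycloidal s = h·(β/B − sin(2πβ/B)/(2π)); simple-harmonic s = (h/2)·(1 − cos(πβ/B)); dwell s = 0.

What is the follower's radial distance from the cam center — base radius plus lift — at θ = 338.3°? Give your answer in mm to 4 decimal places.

seg 1 [0°–104.7°] cycloidal, h=15: full span → s += 15 → s = 15.0000
seg 2 [104.7°–156.5°] simple-harmonic, h=-7: full span → s += -7 → s = 8.0000
seg 3 [156.5°–282.1°] simple-harmonic, h=-8: full span → s += -8 → s = 0.0000
seg 4 [282.1°–335.7°] cycloidal, h=16: full span → s += 16 → s = 16.0000
seg 5 [335.7°–360°] cycloidal, h=15: θ=338.3° here. β=2.6, B=24.3. 15·(0.1070 − sin(2π·0.1070)/(2π)) = 0.1182 → s = 16.1182
radial distance = base radius + s = 21 + 16.1182 = 37.1182

37.1182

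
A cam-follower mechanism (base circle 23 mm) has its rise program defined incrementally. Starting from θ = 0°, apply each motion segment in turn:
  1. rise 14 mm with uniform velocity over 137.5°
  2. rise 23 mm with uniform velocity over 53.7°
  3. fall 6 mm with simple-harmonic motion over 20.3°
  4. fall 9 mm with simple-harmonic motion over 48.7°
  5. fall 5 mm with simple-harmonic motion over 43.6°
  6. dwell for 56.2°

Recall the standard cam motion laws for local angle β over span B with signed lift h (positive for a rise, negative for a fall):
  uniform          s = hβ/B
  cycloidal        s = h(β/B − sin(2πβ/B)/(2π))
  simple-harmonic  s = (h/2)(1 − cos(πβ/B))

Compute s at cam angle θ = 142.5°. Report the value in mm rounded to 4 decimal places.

seg 1 [0°–137.5°] uniform, h=14: full span → s += 14 → s = 14.0000
seg 2 [137.5°–191.2°] uniform, h=23: θ=142.5° here. β=5, B=53.7. 23·5/53.7 = 2.1415 → s = 16.1415

16.1415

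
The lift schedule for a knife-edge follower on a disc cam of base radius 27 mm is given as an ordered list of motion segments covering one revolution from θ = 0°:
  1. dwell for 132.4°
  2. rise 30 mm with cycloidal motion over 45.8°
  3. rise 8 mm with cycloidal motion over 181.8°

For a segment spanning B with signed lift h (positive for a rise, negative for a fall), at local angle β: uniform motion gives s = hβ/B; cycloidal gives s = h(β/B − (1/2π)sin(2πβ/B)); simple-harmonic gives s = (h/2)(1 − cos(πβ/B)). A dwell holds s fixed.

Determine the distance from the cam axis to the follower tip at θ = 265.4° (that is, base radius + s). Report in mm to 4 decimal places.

seg 1 [0°–132.4°] dwell: s stays 0.0000
seg 2 [132.4°–178.2°] cycloidal, h=30: full span → s += 30 → s = 30.0000
seg 3 [178.2°–360°] cycloidal, h=8: θ=265.4° here. β=87.2, B=181.8. 8·(0.4796 − sin(2π·0.4796)/(2π)) = 3.6748 → s = 33.6748
radial distance = base radius + s = 27 + 33.6748 = 60.6748

60.6748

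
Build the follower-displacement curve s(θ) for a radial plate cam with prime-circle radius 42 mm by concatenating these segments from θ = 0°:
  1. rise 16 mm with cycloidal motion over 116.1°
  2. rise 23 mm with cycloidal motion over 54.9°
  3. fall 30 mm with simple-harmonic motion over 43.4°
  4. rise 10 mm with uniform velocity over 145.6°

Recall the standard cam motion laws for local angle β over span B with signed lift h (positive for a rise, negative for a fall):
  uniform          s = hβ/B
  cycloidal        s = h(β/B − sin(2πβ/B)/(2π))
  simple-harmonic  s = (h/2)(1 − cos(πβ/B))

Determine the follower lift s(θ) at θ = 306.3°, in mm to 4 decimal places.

seg 1 [0°–116.1°] cycloidal, h=16: full span → s += 16 → s = 16.0000
seg 2 [116.1°–171°] cycloidal, h=23: full span → s += 23 → s = 39.0000
seg 3 [171°–214.4°] simple-harmonic, h=-30: full span → s += -30 → s = 9.0000
seg 4 [214.4°–360°] uniform, h=10: θ=306.3° here. β=91.9, B=145.6. 10·91.9/145.6 = 6.3118 → s = 15.3118

15.3118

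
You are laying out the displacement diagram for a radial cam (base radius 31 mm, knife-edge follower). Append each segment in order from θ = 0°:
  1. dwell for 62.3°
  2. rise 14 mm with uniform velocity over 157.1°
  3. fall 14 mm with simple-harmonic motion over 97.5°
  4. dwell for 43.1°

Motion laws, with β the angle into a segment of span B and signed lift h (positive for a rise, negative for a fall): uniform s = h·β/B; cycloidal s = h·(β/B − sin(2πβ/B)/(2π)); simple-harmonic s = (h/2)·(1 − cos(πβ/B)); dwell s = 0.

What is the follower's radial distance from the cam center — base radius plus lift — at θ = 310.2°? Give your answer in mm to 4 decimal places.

seg 1 [0°–62.3°] dwell: s stays 0.0000
seg 2 [62.3°–219.4°] uniform, h=14: full span → s += 14 → s = 14.0000
seg 3 [219.4°–316.9°] simple-harmonic, h=-14: θ=310.2° here. β=90.8, B=97.5. -14/2·(1 − cos(π·0.9313)) = -13.8375 → s = 0.1625
radial distance = base radius + s = 31 + 0.1625 = 31.1625

31.1625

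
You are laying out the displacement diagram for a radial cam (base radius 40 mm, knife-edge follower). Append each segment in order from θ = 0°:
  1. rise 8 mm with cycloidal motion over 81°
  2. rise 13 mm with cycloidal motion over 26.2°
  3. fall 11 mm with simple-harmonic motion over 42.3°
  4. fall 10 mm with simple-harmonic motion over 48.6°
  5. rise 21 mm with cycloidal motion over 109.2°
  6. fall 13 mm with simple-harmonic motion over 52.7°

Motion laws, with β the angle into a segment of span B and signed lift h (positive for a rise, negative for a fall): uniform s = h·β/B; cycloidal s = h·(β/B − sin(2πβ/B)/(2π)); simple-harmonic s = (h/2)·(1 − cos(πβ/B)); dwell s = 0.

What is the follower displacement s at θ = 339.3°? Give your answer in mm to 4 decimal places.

seg 1 [0°–81°] cycloidal, h=8: full span → s += 8 → s = 8.0000
seg 2 [81°–107.2°] cycloidal, h=13: full span → s += 13 → s = 21.0000
seg 3 [107.2°–149.5°] simple-harmonic, h=-11: full span → s += -11 → s = 10.0000
seg 4 [149.5°–198.1°] simple-harmonic, h=-10: full span → s += -10 → s = 0.0000
seg 5 [198.1°–307.3°] cycloidal, h=21: full span → s += 21 → s = 21.0000
seg 6 [307.3°–360°] simple-harmonic, h=-13: θ=339.3° here. β=32, B=52.7. -13/2·(1 − cos(π·0.6072)) = -8.6481 → s = 12.3519

12.3519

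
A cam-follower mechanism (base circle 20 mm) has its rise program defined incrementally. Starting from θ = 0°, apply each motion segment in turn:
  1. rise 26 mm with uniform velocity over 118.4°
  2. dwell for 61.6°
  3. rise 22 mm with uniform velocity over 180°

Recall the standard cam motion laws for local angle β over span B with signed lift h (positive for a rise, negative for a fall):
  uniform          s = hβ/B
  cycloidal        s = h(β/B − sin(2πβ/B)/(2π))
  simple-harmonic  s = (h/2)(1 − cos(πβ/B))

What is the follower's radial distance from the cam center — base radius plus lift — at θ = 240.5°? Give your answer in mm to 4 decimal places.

seg 1 [0°–118.4°] uniform, h=26: full span → s += 26 → s = 26.0000
seg 2 [118.4°–180°] dwell: s stays 26.0000
seg 3 [180°–360°] uniform, h=22: θ=240.5° here. β=60.5, B=180. 22·60.5/180 = 7.3944 → s = 33.3944
radial distance = base radius + s = 20 + 33.3944 = 53.3944

53.3944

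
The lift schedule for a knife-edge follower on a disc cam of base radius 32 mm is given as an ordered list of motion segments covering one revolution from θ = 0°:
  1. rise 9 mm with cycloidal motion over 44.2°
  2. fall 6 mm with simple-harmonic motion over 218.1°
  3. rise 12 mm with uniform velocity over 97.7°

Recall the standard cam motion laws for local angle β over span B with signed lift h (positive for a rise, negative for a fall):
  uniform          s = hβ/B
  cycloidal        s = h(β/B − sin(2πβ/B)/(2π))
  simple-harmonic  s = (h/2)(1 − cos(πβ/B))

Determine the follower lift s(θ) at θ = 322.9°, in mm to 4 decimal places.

seg 1 [0°–44.2°] cycloidal, h=9: full span → s += 9 → s = 9.0000
seg 2 [44.2°–262.3°] simple-harmonic, h=-6: full span → s += -6 → s = 3.0000
seg 3 [262.3°–360°] uniform, h=12: θ=322.9° here. β=60.6, B=97.7. 12·60.6/97.7 = 7.4432 → s = 10.4432

10.4432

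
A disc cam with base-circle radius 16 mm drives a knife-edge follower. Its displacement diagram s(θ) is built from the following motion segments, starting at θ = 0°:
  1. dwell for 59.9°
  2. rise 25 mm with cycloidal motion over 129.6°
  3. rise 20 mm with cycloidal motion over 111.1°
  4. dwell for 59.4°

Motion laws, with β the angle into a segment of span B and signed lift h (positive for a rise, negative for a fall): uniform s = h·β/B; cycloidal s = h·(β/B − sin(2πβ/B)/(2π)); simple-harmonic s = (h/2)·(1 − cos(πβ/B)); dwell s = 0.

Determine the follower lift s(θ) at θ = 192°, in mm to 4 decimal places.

seg 1 [0°–59.9°] dwell: s stays 0.0000
seg 2 [59.9°–189.5°] cycloidal, h=25: full span → s += 25 → s = 25.0000
seg 3 [189.5°–300.6°] cycloidal, h=20: θ=192° here. β=2.5, B=111.1. 20·(0.0225 − sin(2π·0.0225)/(2π)) = 0.0015 → s = 25.0015

25.0015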